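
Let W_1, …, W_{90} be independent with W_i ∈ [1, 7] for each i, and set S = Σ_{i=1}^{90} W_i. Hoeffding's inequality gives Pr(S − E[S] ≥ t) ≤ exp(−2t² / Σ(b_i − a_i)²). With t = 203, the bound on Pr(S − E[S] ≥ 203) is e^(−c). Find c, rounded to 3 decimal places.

Σ(b_i − a_i)² = 90·(6)² = 3240.
c = 2t²/3240 = 2·203²/3240 = 25.4377.

25.438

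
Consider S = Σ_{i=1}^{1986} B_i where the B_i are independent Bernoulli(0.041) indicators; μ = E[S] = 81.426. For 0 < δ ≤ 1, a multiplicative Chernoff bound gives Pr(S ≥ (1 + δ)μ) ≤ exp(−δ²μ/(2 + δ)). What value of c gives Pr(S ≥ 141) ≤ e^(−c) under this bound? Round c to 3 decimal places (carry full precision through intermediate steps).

Write 141 = (1 + δ)μ, so δ = 141/81.426 − 1 = 0.7316336…
Then the exponent is δ²μ/(2 + δ) = (141 − μ)² / (μ·(2 + δ)) = 15.956145.

15.956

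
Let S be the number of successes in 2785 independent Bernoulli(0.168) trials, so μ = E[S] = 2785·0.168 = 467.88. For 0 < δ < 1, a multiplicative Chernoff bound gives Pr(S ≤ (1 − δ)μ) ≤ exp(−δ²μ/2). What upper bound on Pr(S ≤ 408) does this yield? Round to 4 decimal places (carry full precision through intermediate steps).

Write 408 = (1 − δ)μ, so δ = 1 − 408/467.88 = 0.1279815…
Then the exponent is δ²μ/2 = (μ − 408)²/(2μ) = 3.831767.
Bound = exp(−3.831767) = 0.02167.

0.0217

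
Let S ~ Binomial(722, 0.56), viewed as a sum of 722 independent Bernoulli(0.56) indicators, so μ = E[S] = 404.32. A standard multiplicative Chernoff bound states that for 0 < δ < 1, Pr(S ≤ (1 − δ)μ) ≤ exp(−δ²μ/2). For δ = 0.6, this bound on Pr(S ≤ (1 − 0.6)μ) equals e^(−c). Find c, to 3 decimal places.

c = δ²μ/2 = 0.6²·404.32/2 = 72.7776.

72.778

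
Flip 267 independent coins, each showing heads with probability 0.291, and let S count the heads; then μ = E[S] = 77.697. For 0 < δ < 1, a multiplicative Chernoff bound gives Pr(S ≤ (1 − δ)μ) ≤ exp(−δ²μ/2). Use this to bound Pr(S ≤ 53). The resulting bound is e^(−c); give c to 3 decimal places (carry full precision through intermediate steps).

Write 53 = (1 − δ)μ, so δ = 1 − 53/77.697 = 0.317863…
Then the exponent is δ²μ/2 = (μ − 53)²/(2μ) = 3.925131.

3.925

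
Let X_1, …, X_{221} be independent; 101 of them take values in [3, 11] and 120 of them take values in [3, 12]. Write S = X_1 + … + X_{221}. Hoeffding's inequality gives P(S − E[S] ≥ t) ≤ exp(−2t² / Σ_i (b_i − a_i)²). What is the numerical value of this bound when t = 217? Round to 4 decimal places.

Σ(b_i − a_i)² = 101·8² + 120·9² = 16184.
Exponent = 2·217² / 16184 = 5.81920.
Bound = exp(−5.81920) = 0.00297.

0.0030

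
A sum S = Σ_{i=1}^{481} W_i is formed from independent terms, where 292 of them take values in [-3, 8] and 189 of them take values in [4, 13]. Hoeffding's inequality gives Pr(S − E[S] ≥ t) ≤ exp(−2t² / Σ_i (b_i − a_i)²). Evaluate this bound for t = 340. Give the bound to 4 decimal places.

Σ(b_i − a_i)² = 292·11² + 189·9² = 50641.
Exponent = 2·340² / 50641 = 4.56547.
Bound = exp(−4.56547) = 0.01040.

0.0104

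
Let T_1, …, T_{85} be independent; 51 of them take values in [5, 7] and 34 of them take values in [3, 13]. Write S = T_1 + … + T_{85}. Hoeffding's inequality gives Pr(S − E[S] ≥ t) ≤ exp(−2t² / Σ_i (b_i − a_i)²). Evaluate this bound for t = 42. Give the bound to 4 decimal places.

Σ(b_i − a_i)² = 51·2² + 34·10² = 3604.
Exponent = 2·42² / 3604 = 0.97891.
Bound = exp(−0.97891) = 0.37572.

0.3757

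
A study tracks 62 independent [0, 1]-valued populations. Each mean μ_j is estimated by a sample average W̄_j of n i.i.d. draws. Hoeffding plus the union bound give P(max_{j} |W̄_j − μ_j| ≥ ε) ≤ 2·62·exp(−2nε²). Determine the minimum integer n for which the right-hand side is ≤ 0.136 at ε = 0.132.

Need 2·62·exp(−2nε²) ≤ 0.136, i.e. exp(−2nε²) ≤ 0.136/124.
So 2nε² ≥ ln(124/0.136) = 6.815382.
Hence n ≥ 6.815382/(2·0.132²) = 195.575.
The smallest integer n is 196.

196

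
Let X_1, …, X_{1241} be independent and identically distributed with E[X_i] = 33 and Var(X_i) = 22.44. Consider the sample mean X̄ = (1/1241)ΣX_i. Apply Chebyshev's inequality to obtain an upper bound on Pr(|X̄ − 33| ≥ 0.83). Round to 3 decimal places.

0.026

Var(X̄) = Var(X_i)/n = 22.44/1241 = 0.018082.
Chebyshev: Pr(|X̄ − 33| ≥ 0.83) ≤ Var(X̄)/(0.83)² = 22.44/(1241·0.83²) = 0.0262.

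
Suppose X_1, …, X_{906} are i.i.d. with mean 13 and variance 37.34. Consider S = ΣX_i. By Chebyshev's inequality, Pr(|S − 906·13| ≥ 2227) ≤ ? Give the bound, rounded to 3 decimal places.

Var(S) = n·Var(X_i) = 906·37.34 = 33830.04.
Chebyshev: Pr(|S − 906·13| ≥ 2227) ≤ Var(S)/2227² = 33830.04/4959529 = 0.0068.

0.007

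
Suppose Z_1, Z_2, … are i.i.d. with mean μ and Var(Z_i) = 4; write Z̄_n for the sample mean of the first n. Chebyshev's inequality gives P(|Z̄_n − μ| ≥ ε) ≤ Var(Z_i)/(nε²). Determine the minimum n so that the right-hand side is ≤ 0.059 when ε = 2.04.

Require 4/(n·2.04²) ≤ 0.059, i.e. n ≥ 4/(0.059·2.04²) = 16.291.
The smallest integer n is 17.

17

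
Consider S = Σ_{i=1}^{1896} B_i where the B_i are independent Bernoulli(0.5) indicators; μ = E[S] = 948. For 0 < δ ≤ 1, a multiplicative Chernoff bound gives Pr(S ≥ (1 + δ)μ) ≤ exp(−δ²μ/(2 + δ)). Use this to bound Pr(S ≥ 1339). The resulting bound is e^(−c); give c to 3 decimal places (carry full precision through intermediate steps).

Write 1339 = (1 + δ)μ, so δ = 1339/948 − 1 = 0.4124473…
Then the exponent is δ²μ/(2 + δ) = (1339 − μ)² / (μ·(2 + δ)) = 66.847836.

66.848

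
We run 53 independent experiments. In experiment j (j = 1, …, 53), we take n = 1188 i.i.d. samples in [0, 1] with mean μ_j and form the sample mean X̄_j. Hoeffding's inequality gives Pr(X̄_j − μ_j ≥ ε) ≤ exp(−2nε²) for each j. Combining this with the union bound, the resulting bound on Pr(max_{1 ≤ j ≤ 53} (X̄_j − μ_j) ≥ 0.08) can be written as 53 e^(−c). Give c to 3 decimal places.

15.206

Union bound over the 53 events: Pr(max_{1 ≤ j ≤ 53} (X̄_j − μ_j) ≥ 0.08) ≤ 53·exp(−2nε²) = 53 exp(−2·1188·0.08²).
So c = 2·1188·0.08² = 15.2064.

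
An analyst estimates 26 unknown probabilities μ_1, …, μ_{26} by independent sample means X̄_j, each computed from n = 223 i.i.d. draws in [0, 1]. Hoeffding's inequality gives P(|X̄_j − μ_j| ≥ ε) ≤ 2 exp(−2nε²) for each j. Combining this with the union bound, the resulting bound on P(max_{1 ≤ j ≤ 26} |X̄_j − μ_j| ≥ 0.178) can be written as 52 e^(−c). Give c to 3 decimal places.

14.131

Union bound over the 26 events: P(max_{1 ≤ j ≤ 26} |X̄_j − μ_j| ≥ 0.178) ≤ 26·2·exp(−2nε²) = 52 exp(−2·223·0.178²).
So c = 2·223·0.178² = 14.1311.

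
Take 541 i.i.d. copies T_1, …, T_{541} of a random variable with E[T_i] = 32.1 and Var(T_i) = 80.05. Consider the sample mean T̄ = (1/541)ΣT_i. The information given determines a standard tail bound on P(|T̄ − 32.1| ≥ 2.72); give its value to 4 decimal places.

0.0200

With mean and variance of each term known, Chebyshev's inequality bounds the deviation of the sum (or sample mean).
Var(T̄) = Var(T_i)/n = 80.05/541 = 0.14797.
Chebyshev: P(|T̄ − 32.1| ≥ 2.72) ≤ Var(T̄)/(2.72)² = 80.05/(541·2.72²) = 0.0200.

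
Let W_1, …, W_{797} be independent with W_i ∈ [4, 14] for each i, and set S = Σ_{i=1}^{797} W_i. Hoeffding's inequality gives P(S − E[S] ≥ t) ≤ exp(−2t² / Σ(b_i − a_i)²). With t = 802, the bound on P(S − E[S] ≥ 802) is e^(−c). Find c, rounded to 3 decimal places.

16.141

Σ(b_i − a_i)² = 797·(10)² = 79700.
c = 2t²/79700 = 2·802²/79700 = 16.1406.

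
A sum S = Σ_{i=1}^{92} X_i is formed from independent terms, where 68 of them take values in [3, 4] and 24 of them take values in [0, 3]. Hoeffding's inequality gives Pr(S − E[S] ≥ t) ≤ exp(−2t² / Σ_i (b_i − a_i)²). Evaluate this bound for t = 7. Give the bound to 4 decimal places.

0.7082

Σ(b_i − a_i)² = 68·1² + 24·3² = 284.
Exponent = 2·7² / 284 = 0.34507.
Bound = exp(−0.34507) = 0.70817.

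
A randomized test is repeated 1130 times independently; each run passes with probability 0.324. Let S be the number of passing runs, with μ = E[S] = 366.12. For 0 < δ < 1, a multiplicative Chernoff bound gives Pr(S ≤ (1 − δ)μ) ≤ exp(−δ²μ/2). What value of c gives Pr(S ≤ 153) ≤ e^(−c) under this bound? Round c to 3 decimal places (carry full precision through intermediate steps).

Write 153 = (1 − δ)μ, so δ = 1 − 153/366.12 = 0.5821042…
Then the exponent is δ²μ/2 = (μ − 153)²/(2μ) = 62.029027.

62.029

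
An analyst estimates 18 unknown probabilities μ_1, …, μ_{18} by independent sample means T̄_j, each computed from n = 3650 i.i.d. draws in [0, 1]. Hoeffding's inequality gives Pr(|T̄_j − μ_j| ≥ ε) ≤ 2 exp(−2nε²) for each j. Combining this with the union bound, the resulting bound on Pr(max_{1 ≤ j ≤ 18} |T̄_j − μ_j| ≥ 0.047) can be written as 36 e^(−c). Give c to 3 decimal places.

Union bound over the 18 events: Pr(max_{1 ≤ j ≤ 18} |T̄_j − μ_j| ≥ 0.047) ≤ 18·2·exp(−2nε²) = 36 exp(−2·3650·0.047²).
So c = 2·3650·0.047² = 16.1257.

16.126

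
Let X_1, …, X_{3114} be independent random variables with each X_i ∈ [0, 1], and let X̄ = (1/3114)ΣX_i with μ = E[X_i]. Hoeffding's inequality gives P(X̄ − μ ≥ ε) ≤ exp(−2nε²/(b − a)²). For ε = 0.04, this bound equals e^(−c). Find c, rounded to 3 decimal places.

c = 2nε²/(b − a)² = 2·3114·0.04² / 1² = 9.9648.

9.965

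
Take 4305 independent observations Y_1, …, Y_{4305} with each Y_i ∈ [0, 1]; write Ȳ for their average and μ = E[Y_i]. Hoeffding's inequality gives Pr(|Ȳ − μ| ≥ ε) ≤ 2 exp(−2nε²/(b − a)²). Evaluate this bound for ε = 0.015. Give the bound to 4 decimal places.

Exponent: 2nε²/(b − a)² = 2·4305·0.015² / 1² = 1.93725.
Bound = 2·exp(−1.93725) = 0.28820.

0.2882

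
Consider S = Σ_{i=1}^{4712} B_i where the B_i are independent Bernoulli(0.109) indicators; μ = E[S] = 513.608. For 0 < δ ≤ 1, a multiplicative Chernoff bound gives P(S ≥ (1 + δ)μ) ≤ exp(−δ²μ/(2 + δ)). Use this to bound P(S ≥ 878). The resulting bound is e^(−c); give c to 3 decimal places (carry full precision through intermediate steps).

Write 878 = (1 + δ)μ, so δ = 878/513.608 − 1 = 0.7094749…
Then the exponent is δ²μ/(2 + δ) = (878 − μ)² / (μ·(2 + δ)) = 95.415900.

95.416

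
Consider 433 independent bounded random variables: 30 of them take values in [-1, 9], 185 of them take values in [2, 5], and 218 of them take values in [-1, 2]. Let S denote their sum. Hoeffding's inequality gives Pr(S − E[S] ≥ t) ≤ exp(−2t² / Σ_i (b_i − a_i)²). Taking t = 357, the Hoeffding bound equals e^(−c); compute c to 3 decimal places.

Σ(b_i − a_i)² = 30·10² + 185·3² + 218·3² = 6627.
c = 2t² / 6627 = 2·357² / 6627 = 38.4636.

38.464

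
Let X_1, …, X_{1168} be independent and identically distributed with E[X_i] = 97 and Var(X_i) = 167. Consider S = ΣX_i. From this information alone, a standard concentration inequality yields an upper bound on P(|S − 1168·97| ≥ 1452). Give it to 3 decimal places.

0.093

With mean and variance of each term known, Chebyshev's inequality bounds the deviation of the sum (or sample mean).
Var(S) = n·Var(X_i) = 1168·167 = 195056.
Chebyshev: P(|S − 1168·97| ≥ 1452) ≤ Var(S)/1452² = 195056/2108304 = 0.0925.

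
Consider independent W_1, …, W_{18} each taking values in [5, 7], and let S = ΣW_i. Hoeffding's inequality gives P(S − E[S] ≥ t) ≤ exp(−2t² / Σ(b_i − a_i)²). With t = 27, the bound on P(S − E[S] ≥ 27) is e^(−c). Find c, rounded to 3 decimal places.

Σ(b_i − a_i)² = 18·(2)² = 72.
c = 2t²/72 = 2·27²/72 = 20.2500.

20.250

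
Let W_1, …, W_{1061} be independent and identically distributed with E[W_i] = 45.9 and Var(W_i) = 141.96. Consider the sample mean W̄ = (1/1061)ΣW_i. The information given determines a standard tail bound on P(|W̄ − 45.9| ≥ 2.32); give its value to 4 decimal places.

0.0249

With mean and variance of each term known, Chebyshev's inequality bounds the deviation of the sum (or sample mean).
Var(W̄) = Var(W_i)/n = 141.96/1061 = 0.1338.
Chebyshev: P(|W̄ − 45.9| ≥ 2.32) ≤ Var(W̄)/(2.32)² = 141.96/(1061·2.32²) = 0.0249.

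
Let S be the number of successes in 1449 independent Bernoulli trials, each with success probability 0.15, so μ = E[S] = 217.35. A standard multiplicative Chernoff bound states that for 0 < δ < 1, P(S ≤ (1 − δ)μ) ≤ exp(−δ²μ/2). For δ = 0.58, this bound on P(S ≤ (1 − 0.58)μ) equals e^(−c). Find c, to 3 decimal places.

c = δ²μ/2 = 0.58²·217.35/2 = 36.5583.

36.558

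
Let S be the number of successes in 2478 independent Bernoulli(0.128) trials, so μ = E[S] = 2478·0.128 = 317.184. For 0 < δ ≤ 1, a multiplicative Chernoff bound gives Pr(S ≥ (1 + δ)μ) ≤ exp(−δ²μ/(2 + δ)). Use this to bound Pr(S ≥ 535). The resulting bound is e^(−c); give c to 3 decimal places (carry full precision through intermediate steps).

Write 535 = (1 + δ)μ, so δ = 535/317.184 − 1 = 0.6867181…
Then the exponent is δ²μ/(2 + δ) = (535 − μ)² / (μ·(2 + δ)) = 55.673200.

55.673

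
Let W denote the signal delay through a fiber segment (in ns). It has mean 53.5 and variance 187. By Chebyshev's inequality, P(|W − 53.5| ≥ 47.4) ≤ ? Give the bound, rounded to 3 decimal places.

0.083

Chebyshev: P(|W − μ| ≥ t) ≤ Var(W)/t².
Bound = 187 / 2246.76 = 0.0832.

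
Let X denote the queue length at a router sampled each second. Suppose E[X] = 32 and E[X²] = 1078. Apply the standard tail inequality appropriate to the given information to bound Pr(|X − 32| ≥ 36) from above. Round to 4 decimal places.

The first two moments determine the variance, so Chebyshev's inequality is the sharpest standard bound available.
Var(X) = E[X²] − (E[X])² = 1078 − 1024 = 54.
Chebyshev's inequality: Pr(|X − μ| ≥ t) ≤ Var(X)/t² = 54/1296 = 0.0417.

0.0417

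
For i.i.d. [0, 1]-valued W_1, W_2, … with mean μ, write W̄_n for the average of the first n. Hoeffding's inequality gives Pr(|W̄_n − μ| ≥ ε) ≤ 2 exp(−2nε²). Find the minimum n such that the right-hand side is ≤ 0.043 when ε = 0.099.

196

Require 2·exp(−2nε²) ≤ 0.043, i.e. 2nε² ≥ ln(2/0.043) = 3.839702.
So n ≥ 3.839702 / (2·0.099²) = 195.883.
The smallest integer n is 196.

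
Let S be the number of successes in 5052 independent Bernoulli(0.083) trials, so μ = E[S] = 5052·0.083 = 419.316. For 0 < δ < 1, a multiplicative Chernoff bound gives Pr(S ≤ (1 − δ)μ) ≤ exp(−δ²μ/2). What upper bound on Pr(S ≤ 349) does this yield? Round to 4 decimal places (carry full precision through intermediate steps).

Write 349 = (1 − δ)μ, so δ = 1 − 349/419.316 = 0.1676921…
Then the exponent is δ²μ/2 = (μ − 349)²/(2μ) = 5.895720.
Bound = exp(−5.895720) = 0.00275.

0.0028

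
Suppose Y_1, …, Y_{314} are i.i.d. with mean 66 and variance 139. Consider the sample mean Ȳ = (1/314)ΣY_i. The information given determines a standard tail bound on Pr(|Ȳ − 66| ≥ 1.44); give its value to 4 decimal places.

0.2135

With mean and variance of each term known, Chebyshev's inequality bounds the deviation of the sum (or sample mean).
Var(Ȳ) = Var(Y_i)/n = 139/314 = 0.44268.
Chebyshev: Pr(|Ȳ − 66| ≥ 1.44) ≤ Var(Ȳ)/(1.44)² = 139/(314·1.44²) = 0.2135.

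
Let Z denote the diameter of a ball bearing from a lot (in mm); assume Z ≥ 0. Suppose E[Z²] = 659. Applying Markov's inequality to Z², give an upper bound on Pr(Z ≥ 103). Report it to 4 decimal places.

0.0621

Since Z ≥ 0, the event {Z ≥ 103} is the same as {Z² ≥ 10609}.
Markov's inequality applied to Z² gives Pr(Z² ≥ 10609) ≤ E[Z²]/10609 = 659/10609 = 0.0621.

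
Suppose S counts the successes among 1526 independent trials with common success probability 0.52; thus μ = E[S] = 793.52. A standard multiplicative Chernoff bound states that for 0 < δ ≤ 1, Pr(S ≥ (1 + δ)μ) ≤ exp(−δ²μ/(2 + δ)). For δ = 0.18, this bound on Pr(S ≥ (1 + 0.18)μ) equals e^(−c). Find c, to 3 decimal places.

11.794

c = δ²μ/(2 + δ) = 0.18²·793.52/(2 + 0.18) = 11.7936.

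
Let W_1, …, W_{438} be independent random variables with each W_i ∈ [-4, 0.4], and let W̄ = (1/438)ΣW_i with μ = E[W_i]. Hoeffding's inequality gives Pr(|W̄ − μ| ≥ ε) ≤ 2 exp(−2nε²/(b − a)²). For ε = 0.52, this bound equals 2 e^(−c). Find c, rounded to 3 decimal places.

c = 2nε²/(b − a)² = 2·438·0.52² / 4.4² = 12.2350.

12.235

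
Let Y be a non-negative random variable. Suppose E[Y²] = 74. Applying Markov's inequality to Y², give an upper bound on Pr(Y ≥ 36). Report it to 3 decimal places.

0.057

Since Y ≥ 0, the event {Y ≥ 36} is the same as {Y² ≥ 1296}.
Markov's inequality applied to Y² gives Pr(Y² ≥ 1296) ≤ E[Y²]/1296 = 74/1296 = 0.0571.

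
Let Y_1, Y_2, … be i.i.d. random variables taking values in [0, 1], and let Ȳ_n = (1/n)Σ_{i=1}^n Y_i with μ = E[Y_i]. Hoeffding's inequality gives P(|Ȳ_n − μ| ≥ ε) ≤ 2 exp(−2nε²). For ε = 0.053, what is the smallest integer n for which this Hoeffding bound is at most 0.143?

470

Require 2·exp(−2nε²) ≤ 0.143, i.e. 2nε² ≥ ln(2/0.143) = 2.638058.
So n ≥ 2.638058 / (2·0.053²) = 469.572.
The smallest integer n is 470.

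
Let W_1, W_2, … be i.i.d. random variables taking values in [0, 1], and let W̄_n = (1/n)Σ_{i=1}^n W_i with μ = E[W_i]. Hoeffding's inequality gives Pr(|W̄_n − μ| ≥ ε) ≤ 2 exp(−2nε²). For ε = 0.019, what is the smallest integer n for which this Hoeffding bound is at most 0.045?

5256

Require 2·exp(−2nε²) ≤ 0.045, i.e. 2nε² ≥ ln(2/0.045) = 3.794240.
So n ≥ 3.794240 / (2·0.019²) = 5255.180.
The smallest integer n is 5256.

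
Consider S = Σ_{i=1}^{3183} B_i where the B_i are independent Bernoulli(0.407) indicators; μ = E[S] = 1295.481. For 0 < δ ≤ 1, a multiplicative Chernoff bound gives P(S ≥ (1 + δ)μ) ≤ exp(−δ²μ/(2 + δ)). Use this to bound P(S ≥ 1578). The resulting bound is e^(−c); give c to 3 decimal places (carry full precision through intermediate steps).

Write 1578 = (1 + δ)μ, so δ = 1578/1295.481 − 1 = 0.2180804…
Then the exponent is δ²μ/(2 + δ) = (1578 − μ)² / (μ·(2 + δ)) = 27.777106.

27.777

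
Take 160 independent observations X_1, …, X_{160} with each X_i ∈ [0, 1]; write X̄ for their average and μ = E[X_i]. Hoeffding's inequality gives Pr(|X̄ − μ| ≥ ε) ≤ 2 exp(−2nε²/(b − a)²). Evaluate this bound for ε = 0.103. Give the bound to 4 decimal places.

0.0671

Exponent: 2nε²/(b − a)² = 2·160·0.103² / 1² = 3.39488.
Bound = 2·exp(−3.39488) = 0.06709.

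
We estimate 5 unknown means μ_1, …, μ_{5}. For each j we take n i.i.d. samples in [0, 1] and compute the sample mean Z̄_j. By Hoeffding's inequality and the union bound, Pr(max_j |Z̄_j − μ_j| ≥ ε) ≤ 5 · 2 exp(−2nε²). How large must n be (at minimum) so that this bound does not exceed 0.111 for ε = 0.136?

Need 2·5·exp(−2nε²) ≤ 0.111, i.e. exp(−2nε²) ≤ 0.111/10.
So 2nε² ≥ ln(10/0.111) = 4.500810.
Hence n ≥ 4.500810/(2·0.136²) = 121.670.
The smallest integer n is 122.

122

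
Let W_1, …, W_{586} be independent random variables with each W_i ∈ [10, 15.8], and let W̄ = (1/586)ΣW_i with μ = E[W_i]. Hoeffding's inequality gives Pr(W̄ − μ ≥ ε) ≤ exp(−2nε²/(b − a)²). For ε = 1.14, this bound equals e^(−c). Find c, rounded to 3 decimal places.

c = 2nε²/(b − a)² = 2·586·1.14² / 5.8² = 45.2774.

45.277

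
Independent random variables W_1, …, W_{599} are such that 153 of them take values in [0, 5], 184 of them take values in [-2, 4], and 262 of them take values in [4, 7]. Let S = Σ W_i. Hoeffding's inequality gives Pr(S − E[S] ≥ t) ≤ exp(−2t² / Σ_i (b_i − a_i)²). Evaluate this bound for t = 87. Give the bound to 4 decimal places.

Σ(b_i − a_i)² = 153·5² + 184·6² + 262·3² = 12807.
Exponent = 2·87² / 12807 = 1.18201.
Bound = exp(−1.18201) = 0.30666.

0.3067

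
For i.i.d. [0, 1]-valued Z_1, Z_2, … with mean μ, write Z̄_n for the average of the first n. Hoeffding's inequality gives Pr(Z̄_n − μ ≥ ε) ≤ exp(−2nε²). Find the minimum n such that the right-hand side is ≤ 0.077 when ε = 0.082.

191

Require exp(−2nε²) ≤ 0.077, i.e. 2nε² ≥ ln(1/0.077) = 2.563950.
So n ≥ 2.563950 / (2·0.082²) = 190.657.
The smallest integer n is 191.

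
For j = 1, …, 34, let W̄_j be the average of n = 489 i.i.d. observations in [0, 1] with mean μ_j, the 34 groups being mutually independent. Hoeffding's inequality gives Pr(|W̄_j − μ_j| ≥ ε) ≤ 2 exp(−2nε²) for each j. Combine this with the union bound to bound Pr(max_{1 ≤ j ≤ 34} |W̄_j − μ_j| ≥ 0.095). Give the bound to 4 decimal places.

Per-experiment Hoeffding bound: 2·exp(−2·489·0.095²) = 2·exp(−8.82645) = 0.0002936.
Union bound over 34 events: 34·0.0002936 = 0.00998.

0.0100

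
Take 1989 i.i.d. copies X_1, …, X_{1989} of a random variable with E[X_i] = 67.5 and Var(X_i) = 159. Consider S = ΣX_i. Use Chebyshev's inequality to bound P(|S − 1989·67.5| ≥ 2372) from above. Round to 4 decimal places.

Var(S) = n·Var(X_i) = 1989·159 = 316251.
Chebyshev: P(|S − 1989·67.5| ≥ 2372) ≤ Var(S)/2372² = 316251/5626384 = 0.0562.

0.0562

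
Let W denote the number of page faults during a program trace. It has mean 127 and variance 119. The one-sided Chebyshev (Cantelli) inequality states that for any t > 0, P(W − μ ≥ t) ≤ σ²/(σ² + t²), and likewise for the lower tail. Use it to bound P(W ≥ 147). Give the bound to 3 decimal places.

0.229

Here σ² = 119 and t = 20, so σ² + t² = 519.
Cantelli's bound: 119/519 = 0.2293.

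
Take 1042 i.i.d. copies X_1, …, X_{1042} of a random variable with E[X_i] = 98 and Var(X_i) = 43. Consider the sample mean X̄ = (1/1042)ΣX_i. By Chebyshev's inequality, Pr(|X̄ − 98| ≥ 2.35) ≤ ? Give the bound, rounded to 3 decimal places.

Var(X̄) = Var(X_i)/n = 43/1042 = 0.041267.
Chebyshev: Pr(|X̄ − 98| ≥ 2.35) ≤ Var(X̄)/(2.35)² = 43/(1042·2.35²) = 0.0075.

0.007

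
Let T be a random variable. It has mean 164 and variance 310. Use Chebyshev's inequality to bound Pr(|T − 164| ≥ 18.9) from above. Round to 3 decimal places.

Chebyshev: Pr(|T − μ| ≥ t) ≤ Var(T)/t².
Bound = 310 / 357.21 = 0.8678.

0.868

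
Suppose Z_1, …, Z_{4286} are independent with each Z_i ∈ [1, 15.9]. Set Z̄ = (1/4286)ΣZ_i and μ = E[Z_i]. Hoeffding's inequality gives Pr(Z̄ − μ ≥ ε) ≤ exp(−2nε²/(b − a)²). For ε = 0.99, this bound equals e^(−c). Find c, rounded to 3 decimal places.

37.843

c = 2nε²/(b − a)² = 2·4286·0.99² / 14.9² = 37.8425.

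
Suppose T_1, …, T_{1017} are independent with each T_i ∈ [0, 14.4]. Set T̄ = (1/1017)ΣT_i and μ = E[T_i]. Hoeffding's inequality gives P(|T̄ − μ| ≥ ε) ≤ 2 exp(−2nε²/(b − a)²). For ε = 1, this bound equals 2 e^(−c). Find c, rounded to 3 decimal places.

c = 2nε²/(b − a)² = 2·1017·1² / 14.4² = 9.8090.

9.809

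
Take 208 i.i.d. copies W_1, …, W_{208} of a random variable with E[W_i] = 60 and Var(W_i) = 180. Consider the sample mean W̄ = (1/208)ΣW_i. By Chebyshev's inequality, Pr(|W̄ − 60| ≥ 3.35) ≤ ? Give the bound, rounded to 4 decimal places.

Var(W̄) = Var(W_i)/n = 180/208 = 0.86538.
Chebyshev: Pr(|W̄ − 60| ≥ 3.35) ≤ Var(W̄)/(3.35)² = 180/(208·3.35²) = 0.0771.

0.0771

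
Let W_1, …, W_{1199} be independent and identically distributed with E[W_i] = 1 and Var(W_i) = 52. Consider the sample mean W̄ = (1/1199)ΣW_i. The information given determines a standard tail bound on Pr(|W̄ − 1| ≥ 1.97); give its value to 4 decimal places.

0.0112

With mean and variance of each term known, Chebyshev's inequality bounds the deviation of the sum (or sample mean).
Var(W̄) = Var(W_i)/n = 52/1199 = 0.043369.
Chebyshev: Pr(|W̄ − 1| ≥ 1.97) ≤ Var(W̄)/(1.97)² = 52/(1199·1.97²) = 0.0112.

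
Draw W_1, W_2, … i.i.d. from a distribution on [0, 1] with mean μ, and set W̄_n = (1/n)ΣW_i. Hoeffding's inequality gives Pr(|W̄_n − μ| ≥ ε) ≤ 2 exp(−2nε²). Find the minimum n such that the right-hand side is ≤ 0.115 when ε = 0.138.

75

Require 2·exp(−2nε²) ≤ 0.115, i.e. 2nε² ≥ ln(2/0.115) = 2.855970.
So n ≥ 2.855970 / (2·0.138²) = 74.983.
The smallest integer n is 75.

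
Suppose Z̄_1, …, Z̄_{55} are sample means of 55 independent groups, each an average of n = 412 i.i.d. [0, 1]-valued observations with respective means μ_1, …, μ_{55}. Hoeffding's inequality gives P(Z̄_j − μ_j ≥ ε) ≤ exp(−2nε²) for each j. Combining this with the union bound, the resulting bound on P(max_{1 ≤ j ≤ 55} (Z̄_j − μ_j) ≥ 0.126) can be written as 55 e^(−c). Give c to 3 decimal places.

13.082

Union bound over the 55 events: P(max_{1 ≤ j ≤ 55} (Z̄_j − μ_j) ≥ 0.126) ≤ 55·exp(−2nε²) = 55 exp(−2·412·0.126²).
So c = 2·412·0.126² = 13.0818.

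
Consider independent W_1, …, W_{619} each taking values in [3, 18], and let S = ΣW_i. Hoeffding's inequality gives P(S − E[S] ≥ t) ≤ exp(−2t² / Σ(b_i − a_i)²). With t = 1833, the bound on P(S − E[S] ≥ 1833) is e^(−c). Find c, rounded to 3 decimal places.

48.248

Σ(b_i − a_i)² = 619·(15)² = 139275.
c = 2t²/139275 = 2·1833²/139275 = 48.2483.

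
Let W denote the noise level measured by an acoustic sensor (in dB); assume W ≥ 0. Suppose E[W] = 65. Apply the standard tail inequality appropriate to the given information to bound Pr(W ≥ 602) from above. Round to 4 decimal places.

Only the mean of a non-negative variable is known, so Markov's inequality is the applicable tail bound.
Markov's inequality: for a non-negative random variable, Pr(W ≥ a) ≤ E[W]/a.
Here E[W] = 65 and a = 602, so the bound is 65/602 = 0.1080.

0.1080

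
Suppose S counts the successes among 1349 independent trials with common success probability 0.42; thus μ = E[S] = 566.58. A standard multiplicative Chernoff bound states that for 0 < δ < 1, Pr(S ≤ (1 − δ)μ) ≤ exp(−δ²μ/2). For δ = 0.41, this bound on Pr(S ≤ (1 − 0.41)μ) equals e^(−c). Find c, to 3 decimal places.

c = δ²μ/2 = 0.41²·566.58/2 = 47.6210.

47.621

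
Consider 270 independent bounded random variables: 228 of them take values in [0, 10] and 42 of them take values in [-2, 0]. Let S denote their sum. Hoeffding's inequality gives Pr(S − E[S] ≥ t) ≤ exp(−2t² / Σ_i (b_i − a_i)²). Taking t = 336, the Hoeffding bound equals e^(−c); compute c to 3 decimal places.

9.831

Σ(b_i − a_i)² = 228·10² + 42·2² = 22968.
c = 2t² / 22968 = 2·336² / 22968 = 9.8307.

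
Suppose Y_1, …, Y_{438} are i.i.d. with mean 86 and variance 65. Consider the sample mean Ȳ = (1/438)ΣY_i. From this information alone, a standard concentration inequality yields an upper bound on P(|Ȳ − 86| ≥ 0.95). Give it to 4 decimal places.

0.1644

With mean and variance of each term known, Chebyshev's inequality bounds the deviation of the sum (or sample mean).
Var(Ȳ) = Var(Y_i)/n = 65/438 = 0.1484.
Chebyshev: P(|Ȳ − 86| ≥ 0.95) ≤ Var(Ȳ)/(0.95)² = 65/(438·0.95²) = 0.1644.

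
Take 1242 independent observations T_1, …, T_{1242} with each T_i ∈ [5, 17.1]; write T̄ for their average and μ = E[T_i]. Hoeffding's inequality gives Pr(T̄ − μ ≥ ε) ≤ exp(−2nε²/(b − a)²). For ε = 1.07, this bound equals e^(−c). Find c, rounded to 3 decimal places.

c = 2nε²/(b − a)² = 2·1242·1.07² / 12.1² = 19.4244.

19.424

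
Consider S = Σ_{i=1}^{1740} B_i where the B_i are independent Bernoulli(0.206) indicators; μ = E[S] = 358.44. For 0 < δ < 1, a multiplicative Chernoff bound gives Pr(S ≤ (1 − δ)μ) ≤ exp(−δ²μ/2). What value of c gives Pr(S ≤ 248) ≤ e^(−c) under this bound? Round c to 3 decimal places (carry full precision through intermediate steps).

17.014

Write 248 = (1 − δ)μ, so δ = 1 − 248/358.44 = 0.3081129…
Then the exponent is δ²μ/2 = (μ − 248)²/(2μ) = 17.013996.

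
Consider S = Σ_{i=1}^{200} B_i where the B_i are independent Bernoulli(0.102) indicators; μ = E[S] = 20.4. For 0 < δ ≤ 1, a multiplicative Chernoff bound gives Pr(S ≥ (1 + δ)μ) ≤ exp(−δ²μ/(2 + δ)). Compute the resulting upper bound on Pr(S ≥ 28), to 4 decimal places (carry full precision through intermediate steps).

0.3032

Write 28 = (1 + δ)μ, so δ = 28/20.4 − 1 = 0.372549…
Then the exponent is δ²μ/(2 + δ) = (28 − μ)² / (μ·(2 + δ)) = 1.193388.
Bound = exp(−1.193388) = 0.30319.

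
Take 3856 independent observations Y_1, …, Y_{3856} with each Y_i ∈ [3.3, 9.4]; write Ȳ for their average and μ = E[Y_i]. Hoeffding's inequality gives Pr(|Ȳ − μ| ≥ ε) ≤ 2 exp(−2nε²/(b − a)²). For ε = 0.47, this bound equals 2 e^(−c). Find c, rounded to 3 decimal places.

45.783

c = 2nε²/(b − a)² = 2·3856·0.47² / 6.1² = 45.7829.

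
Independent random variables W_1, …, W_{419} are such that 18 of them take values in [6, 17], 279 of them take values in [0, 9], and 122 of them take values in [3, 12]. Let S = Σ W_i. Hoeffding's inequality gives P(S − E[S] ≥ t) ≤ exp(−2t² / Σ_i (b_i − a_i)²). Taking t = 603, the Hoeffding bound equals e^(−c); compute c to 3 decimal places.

Σ(b_i − a_i)² = 18·11² + 279·9² + 122·9² = 34659.
c = 2t² / 34659 = 2·603² / 34659 = 20.9821.

20.982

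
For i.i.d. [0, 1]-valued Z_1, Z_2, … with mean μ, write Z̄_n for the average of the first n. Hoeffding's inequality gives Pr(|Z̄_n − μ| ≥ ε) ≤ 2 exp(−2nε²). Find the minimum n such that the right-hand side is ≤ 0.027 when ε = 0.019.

Require 2·exp(−2nε²) ≤ 0.027, i.e. 2nε² ≥ ln(2/0.027) = 4.305066.
So n ≥ 4.305066 / (2·0.019²) = 5962.695.
The smallest integer n is 5963.

5963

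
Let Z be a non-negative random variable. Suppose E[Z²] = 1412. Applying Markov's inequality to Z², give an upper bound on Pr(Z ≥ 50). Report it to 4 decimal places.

0.5648

Since Z ≥ 0, the event {Z ≥ 50} is the same as {Z² ≥ 2500}.
Markov's inequality applied to Z² gives Pr(Z² ≥ 2500) ≤ E[Z²]/2500 = 1412/2500 = 0.5648.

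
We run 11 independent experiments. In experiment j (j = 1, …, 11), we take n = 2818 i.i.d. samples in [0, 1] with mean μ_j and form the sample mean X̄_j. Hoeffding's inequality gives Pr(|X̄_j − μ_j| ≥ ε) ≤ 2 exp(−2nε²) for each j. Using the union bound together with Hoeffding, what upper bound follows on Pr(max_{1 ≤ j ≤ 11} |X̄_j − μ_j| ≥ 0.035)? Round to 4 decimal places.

Per-experiment Hoeffding bound: 2·exp(−2·2818·0.035²) = 2·exp(−6.90410) = 0.0020073.
Union bound over 11 events: 11·0.0020073 = 0.02208.

0.0221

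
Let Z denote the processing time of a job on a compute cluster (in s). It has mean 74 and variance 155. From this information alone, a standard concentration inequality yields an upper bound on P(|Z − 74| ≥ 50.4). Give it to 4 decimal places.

0.0610

Mean and variance are known, so Chebyshev's inequality applies.
Chebyshev: P(|Z − μ| ≥ t) ≤ Var(Z)/t².
Bound = 155 / 2540.16 = 0.0610.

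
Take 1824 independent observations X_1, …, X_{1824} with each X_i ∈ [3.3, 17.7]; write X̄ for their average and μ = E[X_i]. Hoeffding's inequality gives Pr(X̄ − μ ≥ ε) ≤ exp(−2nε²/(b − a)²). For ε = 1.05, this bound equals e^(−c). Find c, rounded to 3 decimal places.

c = 2nε²/(b − a)² = 2·1824·1.05² / 14.4² = 19.3958.

19.396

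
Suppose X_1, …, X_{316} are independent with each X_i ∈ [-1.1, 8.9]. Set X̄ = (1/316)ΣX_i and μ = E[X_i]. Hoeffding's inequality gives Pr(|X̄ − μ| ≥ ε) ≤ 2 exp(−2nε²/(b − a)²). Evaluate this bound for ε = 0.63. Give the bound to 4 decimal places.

0.1628

Exponent: 2nε²/(b − a)² = 2·316·0.63² / 10² = 2.50841.
Bound = 2·exp(−2.50841) = 0.16280.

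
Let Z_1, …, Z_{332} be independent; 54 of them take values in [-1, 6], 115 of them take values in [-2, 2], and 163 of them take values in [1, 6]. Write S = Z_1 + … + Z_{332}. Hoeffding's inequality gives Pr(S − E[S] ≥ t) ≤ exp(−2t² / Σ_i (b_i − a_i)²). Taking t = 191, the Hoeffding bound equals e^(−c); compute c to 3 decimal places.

Σ(b_i − a_i)² = 54·7² + 115·4² + 163·5² = 8561.
c = 2t² / 8561 = 2·191² / 8561 = 8.5226.

8.523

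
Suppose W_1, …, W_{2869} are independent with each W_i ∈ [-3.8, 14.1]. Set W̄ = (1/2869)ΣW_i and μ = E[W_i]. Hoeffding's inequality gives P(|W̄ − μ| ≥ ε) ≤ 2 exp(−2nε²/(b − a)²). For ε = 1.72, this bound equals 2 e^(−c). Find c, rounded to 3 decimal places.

52.980

c = 2nε²/(b − a)² = 2·2869·1.72² / 17.9² = 52.9799.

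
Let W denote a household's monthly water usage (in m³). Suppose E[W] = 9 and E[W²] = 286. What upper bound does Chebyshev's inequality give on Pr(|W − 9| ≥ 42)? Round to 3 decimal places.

0.116

Var(W) = E[W²] − (E[W])² = 286 − 81 = 205.
Chebyshev's inequality: Pr(|W − μ| ≥ t) ≤ Var(W)/t² = 205/1764 = 0.1162.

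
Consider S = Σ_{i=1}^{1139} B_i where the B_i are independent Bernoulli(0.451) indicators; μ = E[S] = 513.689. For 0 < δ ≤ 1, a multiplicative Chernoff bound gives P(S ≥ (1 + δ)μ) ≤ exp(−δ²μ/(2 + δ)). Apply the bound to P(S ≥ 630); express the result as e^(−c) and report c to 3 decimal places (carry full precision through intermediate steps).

Write 630 = (1 + δ)μ, so δ = 630/513.689 − 1 = 0.226423…
Then the exponent is δ²μ/(2 + δ) = (630 − μ)² / (μ·(2 + δ)) = 11.828608.

11.829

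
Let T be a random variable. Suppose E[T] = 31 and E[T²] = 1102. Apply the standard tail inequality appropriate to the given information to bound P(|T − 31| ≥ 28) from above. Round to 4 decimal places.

0.1798

The first two moments determine the variance, so Chebyshev's inequality is the sharpest standard bound available.
Var(T) = E[T²] − (E[T])² = 1102 − 961 = 141.
Chebyshev's inequality: P(|T − μ| ≥ t) ≤ Var(T)/t² = 141/784 = 0.1798.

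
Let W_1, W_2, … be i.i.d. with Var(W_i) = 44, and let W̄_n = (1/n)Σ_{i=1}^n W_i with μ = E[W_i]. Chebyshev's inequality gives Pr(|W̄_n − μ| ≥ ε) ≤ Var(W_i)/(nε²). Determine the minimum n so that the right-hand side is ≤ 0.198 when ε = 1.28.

136

Require 44/(n·1.28²) ≤ 0.198, i.e. n ≥ 44/(0.198·1.28²) = 135.634.
The smallest integer n is 136.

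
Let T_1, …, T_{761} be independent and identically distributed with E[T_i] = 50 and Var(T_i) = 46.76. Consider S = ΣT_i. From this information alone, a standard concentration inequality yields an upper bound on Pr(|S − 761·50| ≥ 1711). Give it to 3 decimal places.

With mean and variance of each term known, Chebyshev's inequality bounds the deviation of the sum (or sample mean).
Var(S) = n·Var(T_i) = 761·46.76 = 35584.36.
Chebyshev: Pr(|S − 761·50| ≥ 1711) ≤ Var(S)/1711² = 35584.36/2927521 = 0.0122.

0.012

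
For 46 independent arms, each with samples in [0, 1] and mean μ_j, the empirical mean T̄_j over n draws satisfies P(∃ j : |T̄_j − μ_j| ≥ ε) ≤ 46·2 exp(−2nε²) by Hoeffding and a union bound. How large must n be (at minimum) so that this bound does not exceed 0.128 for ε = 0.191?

91

Need 2·46·exp(−2nε²) ≤ 0.128, i.e. exp(−2nε²) ≤ 0.128/92.
So 2nε² ≥ ln(92/0.128) = 6.577514.
Hence n ≥ 6.577514/(2·0.191²) = 90.150.
The smallest integer n is 91.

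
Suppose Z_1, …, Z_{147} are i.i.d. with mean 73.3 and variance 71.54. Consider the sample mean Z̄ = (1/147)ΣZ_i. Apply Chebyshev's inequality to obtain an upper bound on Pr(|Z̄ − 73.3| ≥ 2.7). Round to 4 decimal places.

0.0668

Var(Z̄) = Var(Z_i)/n = 71.54/147 = 0.48667.
Chebyshev: Pr(|Z̄ − 73.3| ≥ 2.7) ≤ Var(Z̄)/(2.7)² = 71.54/(147·2.7²) = 0.0668.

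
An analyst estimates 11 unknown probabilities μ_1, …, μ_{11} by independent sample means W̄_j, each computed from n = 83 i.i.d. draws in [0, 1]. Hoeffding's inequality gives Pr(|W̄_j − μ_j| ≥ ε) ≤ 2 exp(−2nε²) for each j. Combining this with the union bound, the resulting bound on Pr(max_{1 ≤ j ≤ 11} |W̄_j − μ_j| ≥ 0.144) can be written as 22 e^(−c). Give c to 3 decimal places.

Union bound over the 11 events: Pr(max_{1 ≤ j ≤ 11} |W̄_j − μ_j| ≥ 0.144) ≤ 11·2·exp(−2nε²) = 22 exp(−2·83·0.144²).
So c = 2·83·0.144² = 3.4422.

3.442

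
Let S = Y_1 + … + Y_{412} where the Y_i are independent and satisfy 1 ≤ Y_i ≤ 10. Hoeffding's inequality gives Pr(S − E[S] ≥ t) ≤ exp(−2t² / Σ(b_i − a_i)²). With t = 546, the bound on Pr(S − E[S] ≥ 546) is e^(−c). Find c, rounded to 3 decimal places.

17.866

Σ(b_i − a_i)² = 412·(9)² = 33372.
c = 2t²/33372 = 2·546²/33372 = 17.8662.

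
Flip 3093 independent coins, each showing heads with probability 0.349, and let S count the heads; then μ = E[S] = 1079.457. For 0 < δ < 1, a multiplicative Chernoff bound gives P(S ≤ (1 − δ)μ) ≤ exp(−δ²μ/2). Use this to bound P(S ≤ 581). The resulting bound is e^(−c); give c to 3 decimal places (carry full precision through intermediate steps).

Write 581 = (1 − δ)μ, so δ = 1 − 581/1079.457 = 0.4617664…
Then the exponent is δ²μ/2 = (μ − 581)²/(2μ) = 115.085353.

115.085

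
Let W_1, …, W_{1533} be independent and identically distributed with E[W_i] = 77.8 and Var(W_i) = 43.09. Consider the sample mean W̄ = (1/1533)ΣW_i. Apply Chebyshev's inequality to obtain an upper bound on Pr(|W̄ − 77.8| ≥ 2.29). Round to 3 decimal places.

0.005

Var(W̄) = Var(W_i)/n = 43.09/1533 = 0.028108.
Chebyshev: Pr(|W̄ − 77.8| ≥ 2.29) ≤ Var(W̄)/(2.29)² = 43.09/(1533·2.29²) = 0.0054.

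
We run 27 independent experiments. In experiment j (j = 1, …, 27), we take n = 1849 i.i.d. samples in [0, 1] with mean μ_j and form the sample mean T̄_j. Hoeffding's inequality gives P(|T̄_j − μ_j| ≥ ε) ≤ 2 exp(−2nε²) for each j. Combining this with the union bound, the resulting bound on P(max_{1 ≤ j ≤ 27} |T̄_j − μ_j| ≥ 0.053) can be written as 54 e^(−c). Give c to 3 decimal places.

10.388

Union bound over the 27 events: P(max_{1 ≤ j ≤ 27} |T̄_j − μ_j| ≥ 0.053) ≤ 27·2·exp(−2nε²) = 54 exp(−2·1849·0.053²).
So c = 2·1849·0.053² = 10.3877.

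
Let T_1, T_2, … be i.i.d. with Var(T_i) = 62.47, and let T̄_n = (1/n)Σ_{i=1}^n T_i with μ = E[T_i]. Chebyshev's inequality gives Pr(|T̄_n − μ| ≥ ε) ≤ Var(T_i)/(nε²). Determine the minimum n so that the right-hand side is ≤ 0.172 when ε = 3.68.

27

Require 62.47/(n·3.68²) ≤ 0.172, i.e. n ≥ 62.47/(0.172·3.68²) = 26.819.
The smallest integer n is 27.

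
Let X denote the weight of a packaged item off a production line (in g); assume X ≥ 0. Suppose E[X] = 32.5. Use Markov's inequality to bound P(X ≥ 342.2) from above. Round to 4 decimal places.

Markov's inequality: for a non-negative random variable, P(X ≥ a) ≤ E[X]/a.
Here E[X] = 32.5 and a = 342.2, so the bound is 32.5/342.2 = 0.0950.

0.0950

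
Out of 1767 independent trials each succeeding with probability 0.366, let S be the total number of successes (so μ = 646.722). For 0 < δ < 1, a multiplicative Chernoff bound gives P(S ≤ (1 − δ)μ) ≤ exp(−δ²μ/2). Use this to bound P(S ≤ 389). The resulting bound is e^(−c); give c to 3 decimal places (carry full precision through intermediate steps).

Write 389 = (1 − δ)μ, so δ = 1 − 389/646.722 = 0.3985051…
Then the exponent is δ²μ/2 = (μ − 389)²/(2μ) = 51.351763.

51.352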